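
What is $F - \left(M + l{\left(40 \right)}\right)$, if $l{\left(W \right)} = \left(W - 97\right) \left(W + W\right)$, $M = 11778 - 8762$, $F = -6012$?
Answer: $-4468$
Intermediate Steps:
$M = 3016$ ($M = 11778 - 8762 = 3016$)
$l{\left(W \right)} = 2 W \left(-97 + W\right)$ ($l{\left(W \right)} = \left(-97 + W\right) 2 W = 2 W \left(-97 + W\right)$)
$F - \left(M + l{\left(40 \right)}\right) = -6012 - \left(3016 + 2 \cdot 40 \left(-97 + 40\right)\right) = -6012 - \left(3016 + 2 \cdot 40 \left(-57\right)\right) = -6012 - \left(3016 - 4560\right) = -6012 - -1544 = -6012 + 1544 = -4468$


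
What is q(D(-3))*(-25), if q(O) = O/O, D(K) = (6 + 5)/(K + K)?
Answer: -25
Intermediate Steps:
D(K) = 11/(2*K) (D(K) = 11/((2*K)) = 11*(1/(2*K)) = 11/(2*K))
q(O) = 1
q(D(-3))*(-25) = 1*(-25) = -25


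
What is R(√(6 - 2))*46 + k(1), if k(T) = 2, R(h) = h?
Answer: 94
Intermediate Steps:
R(√(6 - 2))*46 + k(1) = √(6 - 2)*46 + 2 = √4*46 + 2 = 2*46 + 2 = 92 + 2 = 94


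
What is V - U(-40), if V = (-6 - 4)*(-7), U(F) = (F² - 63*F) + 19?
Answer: -4069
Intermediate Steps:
U(F) = 19 + F² - 63*F
V = 70 (V = -10*(-7) = 70)
V - U(-40) = 70 - (19 + (-40)² - 63*(-40)) = 70 - (19 + 1600 + 2520) = 70 - 1*4139 = 70 - 4139 = -4069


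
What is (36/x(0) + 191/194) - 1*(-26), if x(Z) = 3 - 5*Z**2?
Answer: 7563/194 ≈ 38.985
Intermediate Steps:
(36/x(0) + 191/194) - 1*(-26) = (36/(3 - 5*0**2) + 191/194) - 1*(-26) = (36/(3 - 5*0) + 191*(1/194)) + 26 = (36/(3 + 0) + 191/194) + 26 = (36/3 + 191/194) + 26 = (36*(1/3) + 191/194) + 26 = (12 + 191/194) + 26 = 2519/194 + 26 = 7563/194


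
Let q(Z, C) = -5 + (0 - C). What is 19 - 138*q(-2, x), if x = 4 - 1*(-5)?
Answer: 1951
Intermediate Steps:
x = 9 (x = 4 + 5 = 9)
q(Z, C) = -5 - C
19 - 138*q(-2, x) = 19 - 138*(-5 - 1*9) = 19 - 138*(-5 - 9) = 19 - 138*(-14) = 19 + 1932 = 1951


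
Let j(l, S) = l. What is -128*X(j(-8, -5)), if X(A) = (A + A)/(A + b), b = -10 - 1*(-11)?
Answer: -2048/7 ≈ -292.57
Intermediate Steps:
b = 1 (b = -10 + 11 = 1)
X(A) = 2*A/(1 + A) (X(A) = (A + A)/(A + 1) = (2*A)/(1 + A) = 2*A/(1 + A))
-128*X(j(-8, -5)) = -256*(-8)/(1 - 8) = -256*(-8)/(-7) = -256*(-8)*(-1)/7 = -128*16/7 = -2048/7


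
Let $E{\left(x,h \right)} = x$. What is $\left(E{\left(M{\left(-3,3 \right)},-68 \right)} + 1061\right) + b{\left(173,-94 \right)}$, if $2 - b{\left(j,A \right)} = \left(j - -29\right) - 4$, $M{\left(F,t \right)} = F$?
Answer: $862$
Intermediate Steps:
$b{\left(j,A \right)} = -23 - j$ ($b{\left(j,A \right)} = 2 - \left(\left(j - -29\right) - 4\right) = 2 - \left(\left(j + 29\right) - 4\right) = 2 - \left(\left(29 + j\right) - 4\right) = 2 - \left(25 + j\right) = -23 - j$)
$\left(E{\left(M{\left(-3,3 \right)},-68 \right)} + 1061\right) + b{\left(173,-94 \right)} = \left(-3 + 1061\right) - 196 = 1058 - 196 = 862$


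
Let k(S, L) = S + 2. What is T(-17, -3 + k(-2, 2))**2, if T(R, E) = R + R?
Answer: 1156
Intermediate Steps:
k(S, L) = 2 + S
T(R, E) = 2*R
T(-17, -3 + k(-2, 2))**2 = (2*(-17))**2 = (-34)**2 = 1156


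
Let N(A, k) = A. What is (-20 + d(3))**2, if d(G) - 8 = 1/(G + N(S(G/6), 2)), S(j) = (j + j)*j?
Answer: 6724/49 ≈ 137.22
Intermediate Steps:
S(j) = 2*j**2 (S(j) = (2*j)*j = 2*j**2)
d(G) = 8 + 1/(G + G**2/18) (d(G) = 8 + 1/(G + 2*(G/6)**2) = 8 + 1/(G + 2*(G**2/36)) = 8 + 1/(G + G**2/18))
(-20 + d(3))**2 = (-20 + 2*(9 + 4*3**2 + 72*3)/(3*(18 + 3)))**2 = (-20 + 2*(1/3)*(9 + 4*9 + 216)/21)**2 = (-20 + 2*(1/3)*(1/21)*(9 + 36 + 216))**2 = (-20 + 2*(1/3)*(1/21)*261)**2 = (-20 + 58/7)**2 = (-82/7)**2 = 6724/49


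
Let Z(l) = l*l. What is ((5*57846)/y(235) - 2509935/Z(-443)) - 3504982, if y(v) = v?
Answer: -32317678735637/9223703 ≈ -3.5038e+6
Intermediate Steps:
Z(l) = l²
((5*57846)/y(235) - 2509935/Z(-443)) - 3504982 = ((5*57846)/235 - 2509935/((-443)²)) - 3504982 = (289230*(1/235) - 2509935/196249) - 3504982 = (57846/47 - 2509935*1/196249) - 3504982 = (57846/47 - 2509935/196249) - 3504982 = 11234252709/9223703 - 3504982 = -32317678735637/9223703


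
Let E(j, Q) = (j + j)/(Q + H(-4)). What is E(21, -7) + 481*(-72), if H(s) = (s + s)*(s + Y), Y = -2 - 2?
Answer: -657994/19 ≈ -34631.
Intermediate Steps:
Y = -4
H(s) = 2*s*(-4 + s) (H(s) = (s + s)*(s - 4) = (2*s)*(-4 + s) = 2*s*(-4 + s))
E(j, Q) = 2*j/(64 + Q) (E(j, Q) = (j + j)/(Q + 2*(-4)*(-4 - 4)) = (2*j)/(Q + 2*(-4)*(-8)) = (2*j)/(Q + 64) = (2*j)/(64 + Q) = 2*j/(64 + Q))
E(21, -7) + 481*(-72) = 2*21/(64 - 7) + 481*(-72) = 2*21/57 - 34632 = 2*21*(1/57) - 34632 = 14/19 - 34632 = -657994/19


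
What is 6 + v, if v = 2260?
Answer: 2266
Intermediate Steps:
6 + v = 6 + 2260 = 2266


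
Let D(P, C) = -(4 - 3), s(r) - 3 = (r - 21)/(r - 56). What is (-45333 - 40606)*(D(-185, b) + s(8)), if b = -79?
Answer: -9367351/48 ≈ -1.9515e+5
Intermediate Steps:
s(r) = 3 + (-21 + r)/(-56 + r) (s(r) = 3 + (r - 21)/(r - 56) = 3 + (-21 + r)/(-56 + r))
D(P, C) = -1 (D(P, C) = -1*1 = -1)
(-45333 - 40606)*(D(-185, b) + s(8)) = (-45333 - 40606)*(-1 + (-189 + 4*8)/(-56 + 8)) = -85939*(-1 + (-189 + 32)/(-48)) = -85939*(-1 - 1/48*(-157)) = -85939*(-1 + 157/48) = -85939*109/48 = -9367351/48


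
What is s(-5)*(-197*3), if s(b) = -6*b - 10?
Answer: -11820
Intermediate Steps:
s(b) = -10 - 6*b
s(-5)*(-197*3) = (-10 - 6*(-5))*(-197*3) = (-10 + 30)*(-591) = 20*(-591) = -11820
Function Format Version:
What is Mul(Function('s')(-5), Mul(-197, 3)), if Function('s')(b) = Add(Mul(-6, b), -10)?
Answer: -11820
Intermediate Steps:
Function('s')(b) = Add(-10, Mul(-6, b))
Mul(Function('s')(-5), Mul(-197, 3)) = Mul(Add(-10, Mul(-6, -5)), Mul(-197, 3)) = Mul(Add(-10, 30), -591) = Mul(20, -591) = -11820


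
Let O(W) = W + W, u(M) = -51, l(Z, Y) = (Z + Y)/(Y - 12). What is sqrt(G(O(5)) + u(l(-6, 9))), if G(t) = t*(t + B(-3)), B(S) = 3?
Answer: sqrt(79) ≈ 8.8882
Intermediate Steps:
l(Z, Y) = (Y + Z)/(-12 + Y)
O(W) = 2*W
G(t) = t*(3 + t) (G(t) = t*(t + 3) = t*(3 + t))
sqrt(G(O(5)) + u(l(-6, 9))) = sqrt((2*5)*(3 + 2*5) - 51) = sqrt(10*(3 + 10) - 51) = sqrt(10*13 - 51) = sqrt(130 - 51) = sqrt(79)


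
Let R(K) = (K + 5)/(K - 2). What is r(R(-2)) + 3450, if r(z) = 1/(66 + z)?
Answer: 900454/261 ≈ 3450.0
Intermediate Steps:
R(K) = (5 + K)/(-2 + K)
r(R(-2)) + 3450 = 1/(66 + (5 - 2)/(-2 - 2)) + 3450 = 1/(66 + 3/(-4)) + 3450 = 1/(66 - 1/4*3) + 3450 = 1/(66 - 3/4) + 3450 = 1/(261/4) + 3450 = 4/261 + 3450 = 900454/261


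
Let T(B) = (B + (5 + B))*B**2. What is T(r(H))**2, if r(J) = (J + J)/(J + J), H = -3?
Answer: 49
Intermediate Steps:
r(J) = 1 (r(J) = (2*J)/((2*J)) = (2*J)*(1/(2*J)) = 1)
T(B) = B**2*(5 + 2*B) (T(B) = (5 + 2*B)*B**2 = B**2*(5 + 2*B))
T(r(H))**2 = (1**2*(5 + 2*1))**2 = (1*(5 + 2))**2 = (1*7)**2 = 7**2 = 49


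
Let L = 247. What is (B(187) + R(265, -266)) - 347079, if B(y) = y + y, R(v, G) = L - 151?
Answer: -346609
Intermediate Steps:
R(v, G) = 96 (R(v, G) = 247 - 151 = 96)
B(y) = 2*y
(B(187) + R(265, -266)) - 347079 = (2*187 + 96) - 347079 = (374 + 96) - 347079 = 470 - 347079 = -346609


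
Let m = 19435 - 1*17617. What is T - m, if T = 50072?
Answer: 48254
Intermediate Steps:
m = 1818 (m = 19435 - 17617 = 1818)
T - m = 50072 - 1*1818 = 50072 - 1818 = 48254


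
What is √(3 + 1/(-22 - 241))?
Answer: 2*√51811/263 ≈ 1.7310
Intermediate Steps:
√(3 + 1/(-22 - 241)) = √(3 + 1/(-263)) = √(3 - 1/263) = √(788/263) = 2*√51811/263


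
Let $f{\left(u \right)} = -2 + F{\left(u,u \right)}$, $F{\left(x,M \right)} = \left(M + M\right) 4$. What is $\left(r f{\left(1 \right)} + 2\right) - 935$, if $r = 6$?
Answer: $-897$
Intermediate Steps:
$F{\left(x,M \right)} = 8 M$ ($F{\left(x,M \right)} = 2 M 4 = 8 M$)
$f{\left(u \right)} = -2 + 8 u$
$\left(r f{\left(1 \right)} + 2\right) - 935 = \left(6 \left(-2 + 8 \cdot 1\right) + 2\right) - 935 = \left(6 \left(-2 + 8\right) + 2\right) - 935 = \left(6 \cdot 6 + 2\right) - 935 = \left(36 + 2\right) - 935 = 38 - 935 = -897$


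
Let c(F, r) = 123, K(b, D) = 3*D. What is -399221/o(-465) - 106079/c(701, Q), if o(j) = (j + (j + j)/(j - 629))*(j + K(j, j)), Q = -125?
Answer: -16707039661567/19361651400 ≈ -862.89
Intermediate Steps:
o(j) = 4*j*(j + 2*j/(-629 + j)) (o(j) = (j + (j + j)/(j - 629))*(j + 3*j) = (j + (2*j)/(-629 + j))*(4*j) = (j + 2*j/(-629 + j))*(4*j) = 4*j*(j + 2*j/(-629 + j)))
-399221/o(-465) - 106079/c(701, Q) = -399221*(-629 - 465)/(864900*(-627 - 465)) - 106079/123 = -399221/(4*216225*(-1092)/(-1094)) - 106079*1/123 = -399221/(4*216225*(-1/1094)*(-1092)) - 106079/123 = -399221/472235400/547 - 106079/123 = -399221*547/472235400 - 106079/123 = -218373887/472235400 - 106079/123 = -16707039661567/19361651400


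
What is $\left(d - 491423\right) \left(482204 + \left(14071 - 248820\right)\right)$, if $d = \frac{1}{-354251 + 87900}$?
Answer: $- \frac{32389634254478670}{266351} \approx -1.2161 \cdot 10^{11}$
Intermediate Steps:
$d = - \frac{1}{266351}$ ($d = \frac{1}{-266351} = - \frac{1}{266351} \approx -3.7544 \cdot 10^{-6}$)
$\left(d - 491423\right) \left(482204 + \left(14071 - 248820\right)\right) = \left(- \frac{1}{266351} - 491423\right) \left(482204 + \left(14071 - 248820\right)\right) = - \frac{130891007474 \left(482204 - 234749\right)}{266351} = \left(- \frac{130891007474}{266351}\right) 247455 = - \frac{32389634254478670}{266351}$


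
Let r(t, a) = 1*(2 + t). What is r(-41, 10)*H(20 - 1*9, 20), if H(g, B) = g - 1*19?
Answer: 312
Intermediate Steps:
H(g, B) = -19 + g (H(g, B) = g - 19 = -19 + g)
r(t, a) = 2 + t
r(-41, 10)*H(20 - 1*9, 20) = (2 - 41)*(-19 + (20 - 1*9)) = -39*(-19 + (20 - 9)) = -39*(-19 + 11) = -39*(-8) = 312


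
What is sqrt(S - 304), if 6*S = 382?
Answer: I*sqrt(2163)/3 ≈ 15.503*I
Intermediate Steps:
S = 191/3 (S = (1/6)*382 = 191/3 ≈ 63.667)
sqrt(S - 304) = sqrt(191/3 - 304) = sqrt(-721/3) = I*sqrt(2163)/3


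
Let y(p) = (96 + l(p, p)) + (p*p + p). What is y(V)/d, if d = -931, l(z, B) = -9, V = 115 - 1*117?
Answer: -89/931 ≈ -0.095596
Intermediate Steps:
V = -2 (V = 115 - 117 = -2)
y(p) = 87 + p + p² (y(p) = (96 - 9) + (p*p + p) = 87 + (p² + p) = 87 + (p + p²) = 87 + p + p²)
y(V)/d = (87 - 2 + (-2)²)/(-931) = (87 - 2 + 4)*(-1/931) = 89*(-1/931) = -89/931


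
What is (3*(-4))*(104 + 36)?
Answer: -1680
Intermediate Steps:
(3*(-4))*(104 + 36) = -12*140 = -1680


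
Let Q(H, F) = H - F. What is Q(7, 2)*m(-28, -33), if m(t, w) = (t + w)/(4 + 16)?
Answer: -61/4 ≈ -15.250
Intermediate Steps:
m(t, w) = t/20 + w/20 (m(t, w) = (t + w)/20 = (t + w)*(1/20) = t/20 + w/20)
Q(7, 2)*m(-28, -33) = (7 - 1*2)*((1/20)*(-28) + (1/20)*(-33)) = (7 - 2)*(-7/5 - 33/20) = 5*(-61/20) = -61/4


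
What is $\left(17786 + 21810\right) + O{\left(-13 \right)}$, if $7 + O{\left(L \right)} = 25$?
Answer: $39614$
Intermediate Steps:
$O{\left(L \right)} = 18$ ($O{\left(L \right)} = -7 + 25 = 18$)
$\left(17786 + 21810\right) + O{\left(-13 \right)} = \left(17786 + 21810\right) + 18 = 39596 + 18 = 39614$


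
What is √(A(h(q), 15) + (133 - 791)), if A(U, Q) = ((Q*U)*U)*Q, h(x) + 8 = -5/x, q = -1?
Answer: √1367 ≈ 36.973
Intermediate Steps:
h(x) = -8 - 5/x
A(U, Q) = Q²*U² (A(U, Q) = (Q*U²)*Q = Q²*U²)
√(A(h(q), 15) + (133 - 791)) = √(15²*(-8 - 5/(-1))² + (133 - 791)) = √(225*(-8 - 5*(-1))² - 658) = √(225*(-8 + 5)² - 658) = √(225*(-3)² - 658) = √(225*9 - 658) = √(2025 - 658) = √1367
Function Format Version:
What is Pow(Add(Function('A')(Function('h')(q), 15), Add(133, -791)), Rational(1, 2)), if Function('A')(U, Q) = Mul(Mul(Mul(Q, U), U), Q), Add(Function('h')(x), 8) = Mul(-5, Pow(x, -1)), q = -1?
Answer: Pow(1367, Rational(1, 2)) ≈ 36.973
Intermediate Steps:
Function('h')(x) = Add(-8, Mul(-5, Pow(x, -1)))
Function('A')(U, Q) = Mul(Pow(Q, 2), Pow(U, 2)) (Function('A')(U, Q) = Mul(Mul(Q, Pow(U, 2)), Q) = Mul(Pow(Q, 2), Pow(U, 2)))
Pow(Add(Function('A')(Function('h')(q), 15), Add(133, -791)), Rational(1, 2)) = Pow(Add(Mul(Pow(15, 2), Pow(Add(-8, Mul(-5, Pow(-1, -1))), 2)), Add(133, -791)), Rational(1, 2)) = Pow(Add(Mul(225, Pow(Add(-8, Mul(-5, -1)), 2)), -658), Rational(1, 2)) = Pow(Add(Mul(225, Pow(Add(-8, 5), 2)), -658), Rational(1, 2)) = Pow(Add(Mul(225, Pow(-3, 2)), -658), Rational(1, 2)) = Pow(Add(Mul(225, 9), -658), Rational(1, 2)) = Pow(Add(2025, -658), Rational(1, 2)) = Pow(1367, Rational(1, 2))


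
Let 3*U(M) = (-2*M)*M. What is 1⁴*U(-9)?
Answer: -54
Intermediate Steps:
U(M) = -2*M²/3 (U(M) = ((-2*M)*M)/3 = (-2*M²)/3 = -2*M²/3)
1⁴*U(-9) = 1⁴*(-⅔*(-9)²) = 1*(-⅔*81) = 1*(-54) = -54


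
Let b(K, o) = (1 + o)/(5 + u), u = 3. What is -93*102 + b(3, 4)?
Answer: -75883/8 ≈ -9485.4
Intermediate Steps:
b(K, o) = ⅛ + o/8 (b(K, o) = (1 + o)/(5 + 3) = (1 + o)/8 = (1 + o)*(⅛) = ⅛ + o/8)
-93*102 + b(3, 4) = -93*102 + (⅛ + (⅛)*4) = -9486 + (⅛ + ½) = -9486 + 5/8 = -75883/8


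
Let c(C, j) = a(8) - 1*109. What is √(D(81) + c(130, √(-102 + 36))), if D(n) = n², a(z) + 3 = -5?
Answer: 6*√179 ≈ 80.275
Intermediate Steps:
a(z) = -8 (a(z) = -3 - 5 = -8)
c(C, j) = -117 (c(C, j) = -8 - 1*109 = -8 - 109 = -117)
√(D(81) + c(130, √(-102 + 36))) = √(81² - 117) = √(6561 - 117) = √6444 = 6*√179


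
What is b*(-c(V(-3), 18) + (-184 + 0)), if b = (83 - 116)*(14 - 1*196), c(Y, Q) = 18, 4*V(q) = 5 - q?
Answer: -1213212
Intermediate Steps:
V(q) = 5/4 - q/4 (V(q) = (5 - q)/4 = 5/4 - q/4)
b = 6006 (b = -33*(14 - 196) = -33*(-182) = 6006)
b*(-c(V(-3), 18) + (-184 + 0)) = 6006*(-1*18 + (-184 + 0)) = 6006*(-18 - 184) = 6006*(-202) = -1213212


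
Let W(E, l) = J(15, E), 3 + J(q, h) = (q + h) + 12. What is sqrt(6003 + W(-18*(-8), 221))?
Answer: 11*sqrt(51) ≈ 78.556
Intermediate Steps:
J(q, h) = 9 + h + q (J(q, h) = -3 + ((q + h) + 12) = -3 + ((h + q) + 12) = -3 + (12 + h + q) = 9 + h + q)
W(E, l) = 24 + E (W(E, l) = 9 + E + 15 = 24 + E)
sqrt(6003 + W(-18*(-8), 221)) = sqrt(6003 + (24 - 18*(-8))) = sqrt(6003 + (24 + 144)) = sqrt(6003 + 168) = sqrt(6171) = 11*sqrt(51)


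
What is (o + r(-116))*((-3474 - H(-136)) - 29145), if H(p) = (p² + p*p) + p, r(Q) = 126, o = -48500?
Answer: 3360783650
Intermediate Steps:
H(p) = p + 2*p² (H(p) = (p² + p²) + p = 2*p² + p = p + 2*p²)
(o + r(-116))*((-3474 - H(-136)) - 29145) = (-48500 + 126)*((-3474 - (-136)*(1 + 2*(-136))) - 29145) = -48374*((-3474 - (-136)*(1 - 272)) - 29145) = -48374*((-3474 - (-136)*(-271)) - 29145) = -48374*((-3474 - 1*36856) - 29145) = -48374*((-3474 - 36856) - 29145) = -48374*(-40330 - 29145) = -48374*(-69475) = 3360783650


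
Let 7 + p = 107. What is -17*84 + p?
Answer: -1328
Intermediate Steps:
p = 100 (p = -7 + 107 = 100)
-17*84 + p = -17*84 + 100 = -1428 + 100 = -1328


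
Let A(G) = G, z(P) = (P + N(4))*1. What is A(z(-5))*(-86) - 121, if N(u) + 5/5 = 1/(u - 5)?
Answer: 481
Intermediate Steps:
N(u) = -1 + 1/(-5 + u) (N(u) = -1 + 1/(u - 5) = -1 + 1/(-5 + u))
z(P) = -2 + P (z(P) = (P + (6 - 1*4)/(-5 + 4))*1 = (P + (6 - 4)/(-1))*1 = (P - 1*2)*1 = (P - 2)*1 = (-2 + P)*1 = -2 + P)
A(z(-5))*(-86) - 121 = (-2 - 5)*(-86) - 121 = -7*(-86) - 121 = 602 - 121 = 481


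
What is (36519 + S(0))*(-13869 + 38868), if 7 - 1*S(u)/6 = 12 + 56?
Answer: 903788847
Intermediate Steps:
S(u) = -366 (S(u) = 42 - 6*(12 + 56) = 42 - 6*68 = 42 - 408 = -366)
(36519 + S(0))*(-13869 + 38868) = (36519 - 366)*(-13869 + 38868) = 36153*24999 = 903788847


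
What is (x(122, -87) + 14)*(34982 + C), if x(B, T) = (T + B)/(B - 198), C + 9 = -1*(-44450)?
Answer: 81726267/76 ≈ 1.0753e+6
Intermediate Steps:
C = 44441 (C = -9 - 1*(-44450) = -9 + 44450 = 44441)
x(B, T) = (B + T)/(-198 + B)
(x(122, -87) + 14)*(34982 + C) = ((122 - 87)/(-198 + 122) + 14)*(34982 + 44441) = (35/(-76) + 14)*79423 = (-1/76*35 + 14)*79423 = (-35/76 + 14)*79423 = (1029/76)*79423 = 81726267/76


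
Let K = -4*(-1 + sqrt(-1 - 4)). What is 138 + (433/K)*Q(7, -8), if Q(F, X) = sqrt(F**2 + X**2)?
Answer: 138 + 433*sqrt(113)/24 + 433*I*sqrt(565)/24 ≈ 329.79 + 428.85*I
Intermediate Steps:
K = 4 - 4*I*sqrt(5) (K = -4*(-1 + sqrt(-5)) = -4*(-1 + I*sqrt(5)) = 4 - 4*I*sqrt(5) ≈ 4.0 - 8.9443*I)
138 + (433/K)*Q(7, -8) = 138 + (433/(4 - 4*I*sqrt(5)))*sqrt(7**2 + (-8)**2) = 138 + (433/(4 - 4*I*sqrt(5)))*sqrt(49 + 64) = 138 + (433/(4 - 4*I*sqrt(5)))*sqrt(113) = 138 + 433*sqrt(113)/(4 - 4*I*sqrt(5))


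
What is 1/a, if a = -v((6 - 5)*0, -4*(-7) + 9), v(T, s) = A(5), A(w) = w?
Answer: -⅕ ≈ -0.20000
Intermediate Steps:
v(T, s) = 5
a = -5 (a = -1*5 = -5)
1/a = 1/(-5) = -⅕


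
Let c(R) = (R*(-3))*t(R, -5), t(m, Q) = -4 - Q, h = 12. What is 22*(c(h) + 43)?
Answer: 154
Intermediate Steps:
c(R) = -3*R (c(R) = (R*(-3))*(-4 - 1*(-5)) = (-3*R)*(-4 + 5) = -3*R*1 = -3*R)
22*(c(h) + 43) = 22*(-3*12 + 43) = 22*(-36 + 43) = 22*7 = 154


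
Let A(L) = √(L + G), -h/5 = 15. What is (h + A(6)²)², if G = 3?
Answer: 4356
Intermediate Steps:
h = -75 (h = -5*15 = -75)
A(L) = √(3 + L) (A(L) = √(L + 3) = √(3 + L))
(h + A(6)²)² = (-75 + (√(3 + 6))²)² = (-75 + (√9)²)² = (-75 + 3²)² = (-75 + 9)² = (-66)² = 4356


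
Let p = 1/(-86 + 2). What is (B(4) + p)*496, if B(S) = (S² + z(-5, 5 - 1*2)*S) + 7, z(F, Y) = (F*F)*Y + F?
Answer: 3155924/21 ≈ 1.5028e+5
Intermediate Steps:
z(F, Y) = F + Y*F² (z(F, Y) = F²*Y + F = Y*F² + F = F + Y*F²)
B(S) = 7 + S² + 70*S (B(S) = (S² + (-5*(1 - 5*(5 - 1*2)))*S) + 7 = (S² + (-5*(1 - 5*(5 - 2)))*S) + 7 = (S² + (-5*(1 - 5*3))*S) + 7 = (S² + (-5*(1 - 15))*S) + 7 = (S² + (-5*(-14))*S) + 7 = (S² + 70*S) + 7 = 7 + S² + 70*S)
p = -1/84 (p = 1/(-84) = -1/84 ≈ -0.011905)
(B(4) + p)*496 = ((7 + 4² + 70*4) - 1/84)*496 = ((7 + 16 + 280) - 1/84)*496 = (303 - 1/84)*496 = (25451/84)*496 = 3155924/21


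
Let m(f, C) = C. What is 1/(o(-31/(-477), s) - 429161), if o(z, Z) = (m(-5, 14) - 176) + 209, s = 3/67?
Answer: -1/429114 ≈ -2.3304e-6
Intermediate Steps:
s = 3/67 (s = 3*(1/67) = 3/67 ≈ 0.044776)
o(z, Z) = 47 (o(z, Z) = (14 - 176) + 209 = -162 + 209 = 47)
1/(o(-31/(-477), s) - 429161) = 1/(47 - 429161) = 1/(-429114) = -1/429114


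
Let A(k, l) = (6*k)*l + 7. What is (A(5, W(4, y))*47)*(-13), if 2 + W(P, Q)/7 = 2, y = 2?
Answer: -4277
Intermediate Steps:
W(P, Q) = 0 (W(P, Q) = -14 + 7*2 = -14 + 14 = 0)
A(k, l) = 7 + 6*k*l (A(k, l) = 6*k*l + 7 = 7 + 6*k*l)
(A(5, W(4, y))*47)*(-13) = ((7 + 6*5*0)*47)*(-13) = ((7 + 0)*47)*(-13) = (7*47)*(-13) = 329*(-13) = -4277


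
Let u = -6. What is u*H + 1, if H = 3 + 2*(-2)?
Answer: 7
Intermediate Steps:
H = -1 (H = 3 - 4 = -1)
u*H + 1 = -6*(-1) + 1 = 6 + 1 = 7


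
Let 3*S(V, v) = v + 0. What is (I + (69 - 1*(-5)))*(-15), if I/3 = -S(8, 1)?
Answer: -1095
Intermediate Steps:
S(V, v) = v/3 (S(V, v) = (v + 0)/3 = v/3)
I = -1 (I = 3*(-1/3) = -1)
(I + (69 - 1*(-5)))*(-15) = (-1 + (69 - 1*(-5)))*(-15) = (-1 + (69 + 5))*(-15) = (-1 + 74)*(-15) = 73*(-15) = -1095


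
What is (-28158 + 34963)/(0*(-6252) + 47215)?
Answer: 1361/9443 ≈ 0.14413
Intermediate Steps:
(-28158 + 34963)/(0*(-6252) + 47215) = 6805/(0 + 47215) = 6805/47215 = 6805*(1/47215) = 1361/9443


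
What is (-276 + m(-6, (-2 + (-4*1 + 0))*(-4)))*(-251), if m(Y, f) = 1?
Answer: 69025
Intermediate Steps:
(-276 + m(-6, (-2 + (-4*1 + 0))*(-4)))*(-251) = (-276 + 1)*(-251) = -275*(-251) = 69025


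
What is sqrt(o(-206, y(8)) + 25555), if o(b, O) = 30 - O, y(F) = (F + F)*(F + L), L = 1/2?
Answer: sqrt(25449) ≈ 159.53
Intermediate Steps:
L = 1/2 ≈ 0.50000
y(F) = 2*F*(1/2 + F) (y(F) = (F + F)*(F + 1/2) = (2*F)*(1/2 + F) = 2*F*(1/2 + F))
sqrt(o(-206, y(8)) + 25555) = sqrt((30 - 8*(1 + 2*8)) + 25555) = sqrt((30 - 8*(1 + 16)) + 25555) = sqrt((30 - 8*17) + 25555) = sqrt((30 - 1*136) + 25555) = sqrt((30 - 136) + 25555) = sqrt(-106 + 25555) = sqrt(25449)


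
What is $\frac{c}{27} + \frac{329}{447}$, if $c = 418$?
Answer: $\frac{65243}{4023} \approx 16.217$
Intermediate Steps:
$\frac{c}{27} + \frac{329}{447} = \frac{418}{27} + \frac{329}{447} = \frac{65243}{4023}$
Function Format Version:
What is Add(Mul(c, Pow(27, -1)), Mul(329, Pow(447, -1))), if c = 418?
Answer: Rational(65243, 4023) ≈ 16.217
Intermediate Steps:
Add(Mul(c, Pow(27, -1)), Mul(329, Pow(447, -1))) = Add(Mul(418, Pow(27, -1)), Mul(329, Pow(447, -1))) = Add(Mul(418, Rational(1, 27)), Mul(329, Rational(1, 447))) = Add(Rational(418, 27), Rational(329, 447)) = Rational(65243, 4023)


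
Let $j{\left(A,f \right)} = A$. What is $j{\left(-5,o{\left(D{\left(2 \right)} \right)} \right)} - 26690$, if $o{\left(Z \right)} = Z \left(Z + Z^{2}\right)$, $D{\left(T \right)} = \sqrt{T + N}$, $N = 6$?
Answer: $-26695$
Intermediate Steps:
$D{\left(T \right)} = \sqrt{6 + T}$ ($D{\left(T \right)} = \sqrt{T + 6} = \sqrt{6 + T}$)
$j{\left(-5,o{\left(D{\left(2 \right)} \right)} \right)} - 26690 = -5 - 26690 = -26695$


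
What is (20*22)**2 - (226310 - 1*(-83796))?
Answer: -116506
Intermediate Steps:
(20*22)**2 - (226310 - 1*(-83796)) = 440**2 - (226310 + 83796) = 193600 - 1*310106 = 193600 - 310106 = -116506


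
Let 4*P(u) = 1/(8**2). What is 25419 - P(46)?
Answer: 6507263/256 ≈ 25419.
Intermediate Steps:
P(u) = 1/256 (P(u) = 1/(4*(8**2)) = (1/4)/64 = (1/4)*(1/64) = 1/256)
25419 - P(46) = 25419 - 1*1/256 = 25419 - 1/256 = 6507263/256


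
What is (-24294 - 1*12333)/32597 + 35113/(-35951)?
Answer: -2461355738/1171894747 ≈ -2.1003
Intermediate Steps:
(-24294 - 1*12333)/32597 + 35113/(-35951) = (-24294 - 12333)*(1/32597) + 35113*(-1/35951) = -36627*1/32597 - 35113/35951 = -36627/32597 - 35113/35951 = -2461355738/1171894747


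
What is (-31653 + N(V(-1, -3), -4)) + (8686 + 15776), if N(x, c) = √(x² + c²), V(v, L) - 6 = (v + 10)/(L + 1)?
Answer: -7191 + √73/2 ≈ -7186.7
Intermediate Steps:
V(v, L) = 6 + (10 + v)/(1 + L) (V(v, L) = 6 + (v + 10)/(L + 1) = 6 + (10 + v)/(1 + L))
N(x, c) = √(c² + x²)
(-31653 + N(V(-1, -3), -4)) + (8686 + 15776) = (-31653 + √((-4)² + ((16 - 1 + 6*(-3))/(1 - 3))²)) + (8686 + 15776) = (-31653 + √(16 + ((16 - 1 - 18)/(-2))²)) + 24462 = (-31653 + √(16 + (-½*(-3))²)) + 24462 = (-31653 + √(16 + (3/2)²)) + 24462 = (-31653 + √(16 + 9/4)) + 24462 = (-31653 + √(73/4)) + 24462 = (-31653 + √73/2) + 24462 = -7191 + √73/2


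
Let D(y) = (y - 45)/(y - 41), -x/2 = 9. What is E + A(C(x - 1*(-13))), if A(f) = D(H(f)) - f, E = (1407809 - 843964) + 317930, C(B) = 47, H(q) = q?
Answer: 2645185/3 ≈ 8.8173e+5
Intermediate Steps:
x = -18 (x = -2*9 = -18)
D(y) = (-45 + y)/(-41 + y)
E = 881775 (E = 563845 + 317930 = 881775)
A(f) = -f + (-45 + f)/(-41 + f) (A(f) = (-45 + f)/(-41 + f) - f = -f + (-45 + f)/(-41 + f))
E + A(C(x - 1*(-13))) = 881775 + (-45 + 47 - 1*47*(-41 + 47))/(-41 + 47) = 881775 + (-45 + 47 - 1*47*6)/6 = 881775 + (-45 + 47 - 282)/6 = 881775 + (⅙)*(-280) = 881775 - 140/3 = 2645185/3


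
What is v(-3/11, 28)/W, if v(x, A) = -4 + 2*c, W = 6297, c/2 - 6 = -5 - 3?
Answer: -4/2099 ≈ -0.0019057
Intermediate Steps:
c = -4 (c = 12 + 2*(-5 - 3) = 12 + 2*(-8) = 12 - 16 = -4)
v(x, A) = -12 (v(x, A) = -4 + 2*(-4) = -4 - 8 = -12)
v(-3/11, 28)/W = -12/6297 = -12*1/6297 = -4/2099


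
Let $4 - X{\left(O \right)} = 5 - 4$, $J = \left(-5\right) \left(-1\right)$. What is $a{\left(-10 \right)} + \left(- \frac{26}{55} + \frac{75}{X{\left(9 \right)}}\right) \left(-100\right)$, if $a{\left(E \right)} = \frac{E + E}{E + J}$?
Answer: $- \frac{26936}{11} \approx -2448.7$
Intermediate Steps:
$J = 5$
$X{\left(O \right)} = 3$ ($X{\left(O \right)} = 4 - \left(5 - 4\right) = 4 - 1 = 3$)
$a{\left(E \right)} = \frac{2 E}{5 + E}$ ($a{\left(E \right)} = \frac{E + E}{E + 5} = \frac{2 E}{5 + E}$)
$a{\left(-10 \right)} + \left(- \frac{26}{55} + \frac{75}{X{\left(9 \right)}}\right) \left(-100\right) = 2 \left(-10\right) \frac{1}{5 - 10} + \left(- \frac{26}{55} + \frac{75}{3}\right) \left(-100\right) = 2 \left(-10\right) \frac{1}{-5} + \left(\left(-26\right) \frac{1}{55} + 75 \cdot \frac{1}{3}\right) \left(-100\right) = 2 \left(-10\right) \left(- \frac{1}{5}\right) + \left(- \frac{26}{55} + 25\right) \left(-100\right) = 4 + \frac{1349}{55} \left(-100\right) = 4 - \frac{26980}{11} = - \frac{26936}{11}$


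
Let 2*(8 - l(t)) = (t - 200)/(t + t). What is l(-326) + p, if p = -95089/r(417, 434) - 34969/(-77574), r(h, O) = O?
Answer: -165456667519/783962844 ≈ -211.05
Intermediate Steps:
l(t) = 8 - (-200 + t)/(4*t) (l(t) = 8 - (t - 200)/(2*(t + t)) = 8 - (-200 + t)/(2*(2*t)) = 8 - (-200 + t)*1/(2*t)/2 = 8 - (-200 + t)/(4*t))
p = -262902055/1202397 (p = -95089/434 - 34969/(-77574) = -95089*1/434 - 34969*(-1/77574) = -95089/434 + 34969/77574 = -262902055/1202397 ≈ -218.65)
l(-326) + p = (31/4 + 50/(-326)) - 262902055/1202397 = (31/4 + 50*(-1/326)) - 262902055/1202397 = (31/4 - 25/163) - 262902055/1202397 = 4953/652 - 262902055/1202397 = -165456667519/783962844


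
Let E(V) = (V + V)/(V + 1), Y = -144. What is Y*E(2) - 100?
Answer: -292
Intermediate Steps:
E(V) = 2*V/(1 + V) (E(V) = (2*V)/(1 + V) = 2*V/(1 + V))
Y*E(2) - 100 = -288*2/(1 + 2) - 100 = -288*2/3 - 100 = -144*4/3 - 100 = -192 - 100 = -292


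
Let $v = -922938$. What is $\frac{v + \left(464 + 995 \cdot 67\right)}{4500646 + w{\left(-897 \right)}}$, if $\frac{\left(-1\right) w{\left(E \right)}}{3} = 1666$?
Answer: $- \frac{855809}{4495648} \approx -0.19036$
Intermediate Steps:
$w{\left(E \right)} = -4998$ ($w{\left(E \right)} = \left(-3\right) 1666 = -4998$)
$\frac{v + \left(464 + 995 \cdot 67\right)}{4500646 + w{\left(-897 \right)}} = \frac{-922938 + \left(464 + 995 \cdot 67\right)}{4500646 - 4998} = \frac{-922938 + \left(464 + 66665\right)}{4495648} = \left(-922938 + 67129\right) \frac{1}{4495648} = \left(-855809\right) \frac{1}{4495648} = - \frac{855809}{4495648}$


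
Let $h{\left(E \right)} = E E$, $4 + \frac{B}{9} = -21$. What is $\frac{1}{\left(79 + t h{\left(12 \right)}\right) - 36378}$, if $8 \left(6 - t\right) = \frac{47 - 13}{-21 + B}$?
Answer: $- \frac{41}{1452733} \approx -2.8223 \cdot 10^{-5}$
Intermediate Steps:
$B = -225$ ($B = -36 + 9 \left(-21\right) = -36 - 189 = -225$)
$t = \frac{5921}{984}$ ($t = 6 - \frac{\left(47 - 13\right) \frac{1}{-21 - 225}}{8} = 6 - \frac{34 \frac{1}{-246}}{8} = 6 - \frac{34 \left(- \frac{1}{246}\right)}{8} = 6 - - \frac{17}{984} = 6 + \frac{17}{984} = \frac{5921}{984} \approx 6.0173$)
$h{\left(E \right)} = E^{2}$
$\frac{1}{\left(79 + t h{\left(12 \right)}\right) - 36378} = \frac{1}{\left(79 + \frac{5921 \cdot 12^{2}}{984}\right) - 36378} = \frac{1}{\left(79 + \frac{5921}{984} \cdot 144\right) - 36378} = \frac{1}{\left(79 + \frac{35526}{41}\right) - 36378} = \frac{1}{\frac{38765}{41} - 36378} = \frac{1}{- \frac{1452733}{41}} = - \frac{41}{1452733}$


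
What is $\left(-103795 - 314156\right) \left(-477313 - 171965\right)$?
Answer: $271366389378$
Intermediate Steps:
$\left(-103795 - 314156\right) \left(-477313 - 171965\right) = \left(-417951\right) \left(-649278\right) = 271366389378$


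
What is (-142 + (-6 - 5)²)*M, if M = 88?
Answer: -1848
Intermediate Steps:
(-142 + (-6 - 5)²)*M = (-142 + (-6 - 5)²)*88 = (-142 + (-11)²)*88 = (-142 + 121)*88 = -21*88 = -1848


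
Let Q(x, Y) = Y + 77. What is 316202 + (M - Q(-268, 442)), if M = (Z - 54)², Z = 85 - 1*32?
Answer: 315684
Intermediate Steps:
Z = 53 (Z = 85 - 32 = 53)
Q(x, Y) = 77 + Y
M = 1 (M = (53 - 54)² = (-1)² = 1)
316202 + (M - Q(-268, 442)) = 316202 + (1 - (77 + 442)) = 316202 + (1 - 1*519) = 316202 + (1 - 519) = 316202 - 518 = 315684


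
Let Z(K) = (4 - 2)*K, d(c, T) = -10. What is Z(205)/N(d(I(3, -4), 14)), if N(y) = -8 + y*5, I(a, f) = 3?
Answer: -205/29 ≈ -7.0690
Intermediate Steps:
Z(K) = 2*K
N(y) = -8 + 5*y
Z(205)/N(d(I(3, -4), 14)) = (2*205)/(-8 + 5*(-10)) = 410/(-8 - 50) = 410/(-58) = 410*(-1/58) = -205/29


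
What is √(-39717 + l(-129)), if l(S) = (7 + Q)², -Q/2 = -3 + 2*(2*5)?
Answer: 114*I*√3 ≈ 197.45*I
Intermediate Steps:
Q = -34 (Q = -2*(-3 + 2*(2*5)) = -2*(-3 + 2*10) = -2*(-3 + 20) = -2*17 = -34)
l(S) = 729 (l(S) = (7 - 34)² = (-27)² = 729)
√(-39717 + l(-129)) = √(-39717 + 729) = √(-38988) = 114*I*√3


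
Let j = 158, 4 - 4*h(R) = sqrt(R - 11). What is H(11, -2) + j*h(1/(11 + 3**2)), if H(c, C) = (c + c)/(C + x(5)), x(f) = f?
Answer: 496/3 - 79*I*sqrt(1095)/20 ≈ 165.33 - 130.71*I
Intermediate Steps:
h(R) = 1 - sqrt(-11 + R)/4 (h(R) = 1 - sqrt(R - 11)/4 = 1 - sqrt(-11 + R)/4)
H(c, C) = 2*c/(5 + C) (H(c, C) = (c + c)/(C + 5) = (2*c)/(5 + C) = 2*c/(5 + C))
H(11, -2) + j*h(1/(11 + 3**2)) = 2*11/(5 - 2) + 158*(1 - sqrt(-11 + 1/(11 + 3**2))/4) = 2*11/3 + 158*(1 - sqrt(-11 + 1/(11 + 9))/4) = 2*11*(1/3) + 158*(1 - sqrt(-11 + 1/20)/4) = 22/3 + 158*(1 - sqrt(-11 + 1/20)/4) = 22/3 + 158*(1 - I*sqrt(1095)/40) = 22/3 + (158 - 79*I*sqrt(1095)/20) = 496/3 - 79*I*sqrt(1095)/20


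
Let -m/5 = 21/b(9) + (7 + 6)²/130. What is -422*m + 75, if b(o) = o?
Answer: 23224/3 ≈ 7741.3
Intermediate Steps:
m = -109/6 (m = -5*(21/9 + (7 + 6)²/130) = -5*(21*(⅑) + 13²*(1/130)) = -5*(7/3 + 169*(1/130)) = -5*(7/3 + 13/10) = -5*109/30 = -109/6 ≈ -18.167)
-422*m + 75 = -422*(-109/6) + 75 = 22999/3 + 75 = 23224/3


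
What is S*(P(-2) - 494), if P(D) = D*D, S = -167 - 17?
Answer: 90160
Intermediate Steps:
S = -184
P(D) = D**2
S*(P(-2) - 494) = -184*((-2)**2 - 494) = -184*(4 - 494) = -184*(-490) = 90160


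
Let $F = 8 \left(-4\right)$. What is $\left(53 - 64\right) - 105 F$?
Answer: $3349$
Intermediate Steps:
$F = -32$
$\left(53 - 64\right) - 105 F = \left(53 - 64\right) - -3360 = \left(53 - 64\right) + 3360 = -11 + 3360 = 3349$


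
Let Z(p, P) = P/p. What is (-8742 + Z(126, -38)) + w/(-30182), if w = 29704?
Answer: -8312530291/950733 ≈ -8743.3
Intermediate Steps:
(-8742 + Z(126, -38)) + w/(-30182) = (-8742 - 38/126) + 29704/(-30182) = (-8742 - 38*1/126) + 29704*(-1/30182) = (-8742 - 19/63) - 14852/15091 = -550765/63 - 14852/15091 = -8312530291/950733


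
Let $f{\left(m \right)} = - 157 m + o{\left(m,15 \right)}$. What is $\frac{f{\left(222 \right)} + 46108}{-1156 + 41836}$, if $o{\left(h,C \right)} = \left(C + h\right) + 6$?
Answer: $\frac{11497}{40680} \approx 0.28262$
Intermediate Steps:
$o{\left(h,C \right)} = 6 + C + h$
$f{\left(m \right)} = 21 - 156 m$ ($f{\left(m \right)} = - 157 m + \left(6 + 15 + m\right) = - 157 m + \left(21 + m\right) = 21 - 156 m$)
$\frac{f{\left(222 \right)} + 46108}{-1156 + 41836} = \frac{\left(21 - 34632\right) + 46108}{-1156 + 41836} = \frac{\left(21 - 34632\right) + 46108}{40680} = \left(-34611 + 46108\right) \frac{1}{40680} = 11497 \cdot \frac{1}{40680} = \frac{11497}{40680}$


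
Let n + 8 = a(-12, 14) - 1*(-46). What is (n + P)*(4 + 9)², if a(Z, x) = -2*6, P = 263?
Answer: 48841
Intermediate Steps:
a(Z, x) = -12
n = 26 (n = -8 + (-12 - 1*(-46)) = -8 + (-12 + 46) = -8 + 34 = 26)
(n + P)*(4 + 9)² = (26 + 263)*(4 + 9)² = 289*13² = 289*169 = 48841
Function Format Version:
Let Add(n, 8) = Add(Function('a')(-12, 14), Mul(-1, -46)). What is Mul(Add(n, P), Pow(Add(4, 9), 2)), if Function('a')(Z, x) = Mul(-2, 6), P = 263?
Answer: 48841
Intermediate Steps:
Function('a')(Z, x) = -12
n = 26 (n = Add(-8, Add(-12, Mul(-1, -46))) = Add(-8, Add(-12, 46)) = Add(-8, 34) = 26)
Mul(Add(n, P), Pow(Add(4, 9), 2)) = Mul(Add(26, 263), Pow(Add(4, 9), 2)) = Mul(289, Pow(13, 2)) = Mul(289, 169) = 48841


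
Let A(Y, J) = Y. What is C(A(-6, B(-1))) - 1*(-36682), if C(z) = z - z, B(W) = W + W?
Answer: 36682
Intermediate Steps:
B(W) = 2*W
C(z) = 0
C(A(-6, B(-1))) - 1*(-36682) = 0 - 1*(-36682) = 0 + 36682 = 36682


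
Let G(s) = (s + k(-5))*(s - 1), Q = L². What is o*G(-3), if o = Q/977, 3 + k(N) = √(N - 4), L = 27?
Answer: 17496/977 - 8748*I/977 ≈ 17.908 - 8.9539*I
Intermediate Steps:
k(N) = -3 + √(-4 + N) (k(N) = -3 + √(N - 4) = -3 + √(-4 + N))
Q = 729 (Q = 27² = 729)
G(s) = (-1 + s)*(-3 + s + 3*I) (G(s) = (s + (-3 + √(-4 - 5)))*(s - 1) = (s + (-3 + √(-9)))*(-1 + s) = (s + (-3 + 3*I))*(-1 + s) = (-3 + s + 3*I)*(-1 + s) = (-1 + s)*(-3 + s + 3*I))
o = 729/977 ≈ 0.74616
o*G(-3) = 729*(3 + (-3)² - 3*I - 3*(-4 + 3*I))/977 = 729*(3 + 9 - 3*I + (12 - 9*I))/977 = 729*(24 - 12*I)/977 = 17496/977 - 8748*I/977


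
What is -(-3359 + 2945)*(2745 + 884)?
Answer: 1502406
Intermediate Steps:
-(-3359 + 2945)*(2745 + 884) = -(-414)*3629 = -1*(-1502406) = 1502406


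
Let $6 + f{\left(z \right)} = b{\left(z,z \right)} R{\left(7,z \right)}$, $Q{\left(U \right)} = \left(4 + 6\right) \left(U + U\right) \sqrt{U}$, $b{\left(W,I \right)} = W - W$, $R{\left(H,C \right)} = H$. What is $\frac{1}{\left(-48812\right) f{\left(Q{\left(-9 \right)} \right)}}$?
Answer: $\frac{1}{292872} \approx 3.4145 \cdot 10^{-6}$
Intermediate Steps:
$b{\left(W,I \right)} = 0$
$Q{\left(U \right)} = 20 U^{\frac{3}{2}}$ ($Q{\left(U \right)} = 10 \cdot 2 U \sqrt{U} = 20 U \sqrt{U} = 20 U^{\frac{3}{2}}$)
$f{\left(z \right)} = -6$ ($f{\left(z \right)} = -6 + 0 \cdot 7 = -6 + 0 = -6$)
$\frac{1}{\left(-48812\right) f{\left(Q{\left(-9 \right)} \right)}} = \frac{1}{\left(-48812\right) \left(-6\right)} = \left(- \frac{1}{48812}\right) \left(- \frac{1}{6}\right) = \frac{1}{292872}$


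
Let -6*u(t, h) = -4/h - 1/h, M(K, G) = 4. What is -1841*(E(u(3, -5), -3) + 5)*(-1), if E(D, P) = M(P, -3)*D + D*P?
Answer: 53389/6 ≈ 8898.2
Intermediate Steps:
u(t, h) = 5/(6*h) (u(t, h) = -(-4/h - 1/h)/6 = -(-5)/(6*h) = 5/(6*h))
E(D, P) = 4*D + D*P
-1841*(E(u(3, -5), -3) + 5)*(-1) = -1841*(((5/6)/(-5))*(4 - 3) + 5)*(-1) = -1841*(((5/6)*(-1/5))*1 + 5)*(-1) = -1841*(-1/6*1 + 5)*(-1) = -1841*(-1/6 + 5)*(-1) = -53389*(-1)/6 = -1841*(-29/6) = 53389/6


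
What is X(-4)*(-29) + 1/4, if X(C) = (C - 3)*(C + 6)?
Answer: 1625/4 ≈ 406.25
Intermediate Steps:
X(C) = (-3 + C)*(6 + C)
X(-4)*(-29) + 1/4 = (-18 + (-4)² + 3*(-4))*(-29) + 1/4 = (-18 + 16 - 12)*(-29) + ¼ = -14*(-29) + ¼ = 406 + ¼ = 1625/4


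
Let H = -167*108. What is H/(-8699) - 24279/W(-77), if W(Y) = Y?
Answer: 212591793/669823 ≈ 317.38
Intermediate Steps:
H = -18036
H/(-8699) - 24279/W(-77) = -18036/(-8699) - 24279/(-77) = -18036*(-1/8699) - 24279*(-1/77) = 18036/8699 + 24279/77 = 212591793/669823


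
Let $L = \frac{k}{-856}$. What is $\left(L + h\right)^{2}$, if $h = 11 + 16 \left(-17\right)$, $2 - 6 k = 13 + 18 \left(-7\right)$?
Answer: $\frac{1797237853321}{26378496} \approx 68133.0$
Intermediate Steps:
$k = \frac{115}{6}$ ($k = \frac{1}{3} - \frac{13 + 18 \left(-7\right)}{6} = \frac{1}{3} - \frac{13 - 126}{6} = \frac{1}{3} - - \frac{113}{6} = \frac{1}{3} + \frac{113}{6} = \frac{115}{6} \approx 19.167$)
$L = - \frac{115}{5136}$ ($L = \frac{115}{6 \left(-856\right)} = \frac{115}{6} \left(- \frac{1}{856}\right) = - \frac{115}{5136} \approx -0.022391$)
$h = -261$ ($h = 11 - 272 = -261$)
$\left(L + h\right)^{2} = \left(- \frac{115}{5136} - 261\right)^{2} = \left(- \frac{1340611}{5136}\right)^{2} = \frac{1797237853321}{26378496}$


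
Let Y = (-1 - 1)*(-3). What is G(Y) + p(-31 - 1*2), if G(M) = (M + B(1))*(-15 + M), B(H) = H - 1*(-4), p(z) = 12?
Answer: -87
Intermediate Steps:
B(H) = 4 + H (B(H) = H + 4 = 4 + H)
Y = 6 (Y = -2*(-3) = 6)
G(M) = (-15 + M)*(5 + M) (G(M) = (M + (4 + 1))*(-15 + M) = (M + 5)*(-15 + M) = (5 + M)*(-15 + M) = (-15 + M)*(5 + M))
G(Y) + p(-31 - 1*2) = (-75 + 6² - 10*6) + 12 = (-75 + 36 - 60) + 12 = -99 + 12 = -87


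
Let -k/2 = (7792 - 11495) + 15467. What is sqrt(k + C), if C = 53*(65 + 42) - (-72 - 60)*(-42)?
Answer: I*sqrt(23401) ≈ 152.97*I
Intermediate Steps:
k = -23528 (k = -2*((7792 - 11495) + 15467) = -2*(-3703 + 15467) = -2*11764 = -23528)
C = 127 (C = 53*107 - (-132)*(-42) = 5671 - 1*5544 = 5671 - 5544 = 127)
sqrt(k + C) = sqrt(-23528 + 127) = sqrt(-23401) = I*sqrt(23401)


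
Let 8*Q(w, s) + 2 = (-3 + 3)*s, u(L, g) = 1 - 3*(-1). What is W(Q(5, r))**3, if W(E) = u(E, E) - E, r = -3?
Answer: 4913/64 ≈ 76.766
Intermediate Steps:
u(L, g) = 4 (u(L, g) = 1 + 3 = 4)
Q(w, s) = -1/4 (Q(w, s) = -1/4 + ((-3 + 3)*s)/8 = -1/4 + (0*s)/8 = -1/4 + (1/8)*0 = -1/4 + 0 = -1/4)
W(E) = 4 - E
W(Q(5, r))**3 = (4 - 1*(-1/4))**3 = (4 + 1/4)**3 = (17/4)**3 = 4913/64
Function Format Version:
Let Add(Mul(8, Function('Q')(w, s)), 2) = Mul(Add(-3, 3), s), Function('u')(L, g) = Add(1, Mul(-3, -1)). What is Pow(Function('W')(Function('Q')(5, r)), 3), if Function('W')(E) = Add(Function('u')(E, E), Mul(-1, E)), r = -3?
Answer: Rational(4913, 64) ≈ 76.766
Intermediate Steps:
Function('u')(L, g) = 4 (Function('u')(L, g) = Add(1, 3) = 4)
Function('Q')(w, s) = Rational(-1, 4) (Function('Q')(w, s) = Add(Rational(-1, 4), Mul(Rational(1, 8), Mul(Add(-3, 3), s))) = Add(Rational(-1, 4), Mul(Rational(1, 8), Mul(0, s))) = Add(Rational(-1, 4), Mul(Rational(1, 8), 0)) = Add(Rational(-1, 4), 0) = Rational(-1, 4))
Function('W')(E) = Add(4, Mul(-1, E))
Pow(Function('W')(Function('Q')(5, r)), 3) = Pow(Add(4, Mul(-1, Rational(-1, 4))), 3) = Pow(Add(4, Rational(1, 4)), 3) = Pow(Rational(17, 4), 3) = Rational(4913, 64)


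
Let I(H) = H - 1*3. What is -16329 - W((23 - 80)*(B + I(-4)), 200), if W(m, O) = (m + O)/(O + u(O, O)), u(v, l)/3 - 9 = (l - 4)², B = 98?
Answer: -1885586288/115475 ≈ -16329.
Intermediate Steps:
u(v, l) = 27 + 3*(-4 + l)² (u(v, l) = 27 + 3*(l - 4)² = 27 + 3*(-4 + l)²)
I(H) = -3 + H (I(H) = H - 3 = -3 + H)
W(m, O) = (O + m)/(27 + O + 3*(-4 + O)²) (W(m, O) = (m + O)/(O + (27 + 3*(-4 + O)²)) = (O + m)/(27 + O + 3*(-4 + O)²))
-16329 - W((23 - 80)*(B + I(-4)), 200) = -16329 - (200 + (23 - 80)*(98 + (-3 - 4)))/(27 + 200 + 3*(-4 + 200)²) = -16329 - (200 - 57*(98 - 7))/(27 + 200 + 3*196²) = -16329 - (200 - 57*91)/(27 + 200 + 3*38416) = -16329 - (200 - 5187)/(27 + 200 + 115248) = -16329 - (-4987)/115475 = -16329 - 1*(-4987/115475) = -16329 + 4987/115475 = -1885586288/115475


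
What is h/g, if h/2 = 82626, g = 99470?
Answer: 82626/49735 ≈ 1.6613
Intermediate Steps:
h = 165252 (h = 2*82626 = 165252)
h/g = 165252/99470 = 165252*(1/99470) = 82626/49735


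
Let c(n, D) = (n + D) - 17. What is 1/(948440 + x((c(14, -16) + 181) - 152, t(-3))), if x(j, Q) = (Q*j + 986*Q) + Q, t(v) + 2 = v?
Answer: 1/943455 ≈ 1.0599e-6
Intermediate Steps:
t(v) = -2 + v
c(n, D) = -17 + D + n (c(n, D) = (D + n) - 17 = -17 + D + n)
x(j, Q) = 987*Q + Q*j (x(j, Q) = (986*Q + Q*j) + Q = 987*Q + Q*j)
1/(948440 + x((c(14, -16) + 181) - 152, t(-3))) = 1/(948440 + (-2 - 3)*(987 + (((-17 - 16 + 14) + 181) - 152))) = 1/(948440 - 5*(987 + ((-19 + 181) - 152))) = 1/(948440 - 5*(987 + (162 - 152))) = 1/(948440 - 5*(987 + 10)) = 1/(948440 - 5*997) = 1/(948440 - 4985) = 1/943455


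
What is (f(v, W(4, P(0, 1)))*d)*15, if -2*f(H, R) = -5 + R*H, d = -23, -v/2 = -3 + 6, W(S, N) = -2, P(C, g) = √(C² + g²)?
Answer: 2415/2 ≈ 1207.5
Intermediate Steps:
v = -6 (v = -2*(-3 + 6) = -2*3 = -6)
f(H, R) = 5/2 - H*R/2 (f(H, R) = -(-5 + R*H)/2 = -(-5 + H*R)/2 = 5/2 - H*R/2)
(f(v, W(4, P(0, 1)))*d)*15 = ((5/2 - ½*(-6)*(-2))*(-23))*15 = ((5/2 - 6)*(-23))*15 = -7/2*(-23)*15 = (161/2)*15 = 2415/2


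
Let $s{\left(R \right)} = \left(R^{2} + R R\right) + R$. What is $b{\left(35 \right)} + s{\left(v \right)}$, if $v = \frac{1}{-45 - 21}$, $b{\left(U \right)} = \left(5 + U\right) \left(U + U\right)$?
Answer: $\frac{3049184}{1089} \approx 2800.0$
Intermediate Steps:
$b{\left(U \right)} = 2 U \left(5 + U\right)$ ($b{\left(U \right)} = \left(5 + U\right) 2 U = 2 U \left(5 + U\right)$)
$v = - \frac{1}{66}$ ($v = \frac{1}{-66} = - \frac{1}{66} \approx -0.015152$)
$s{\left(R \right)} = R + 2 R^{2}$ ($s{\left(R \right)} = \left(R^{2} + R^{2}\right) + R = 2 R^{2} + R = R + 2 R^{2}$)
$b{\left(35 \right)} + s{\left(v \right)} = 2 \cdot 35 \left(5 + 35\right) - \frac{1 + 2 \left(- \frac{1}{66}\right)}{66} = 2 \cdot 35 \cdot 40 - \frac{1 - \frac{1}{33}}{66} = 2800 - \frac{16}{1089} = \frac{3049184}{1089}$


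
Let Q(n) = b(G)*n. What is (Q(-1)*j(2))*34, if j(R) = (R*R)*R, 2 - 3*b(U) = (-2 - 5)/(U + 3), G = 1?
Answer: -340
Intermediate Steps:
b(U) = ⅔ + 7/(3*(3 + U)) (b(U) = ⅔ - (-2 - 5)/(3*(U + 3)) = ⅔ - (-7)/(3*(3 + U)) = ⅔ + 7/(3*(3 + U)))
Q(n) = 5*n/4 (Q(n) = ((13 + 2*1)/(3*(3 + 1)))*n = ((⅓)*(13 + 2)/4)*n = ((⅓)*(¼)*15)*n = 5*n/4)
j(R) = R³ (j(R) = R²*R = R³)
(Q(-1)*j(2))*34 = (((5/4)*(-1))*2³)*34 = -5/4*8*34 = -10*34 = -340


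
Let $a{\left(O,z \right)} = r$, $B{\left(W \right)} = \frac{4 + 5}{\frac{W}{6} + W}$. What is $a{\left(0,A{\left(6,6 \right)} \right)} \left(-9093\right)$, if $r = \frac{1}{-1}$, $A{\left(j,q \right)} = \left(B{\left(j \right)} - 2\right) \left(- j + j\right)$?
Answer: $9093$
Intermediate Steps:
$B{\left(W \right)} = \frac{54}{7 W}$ ($B{\left(W \right)} = \frac{9}{W \frac{1}{6} + W} = \frac{9}{\frac{W}{6} + W} = \frac{9}{\frac{7}{6} W} = 9 \frac{6}{7 W} = \frac{54}{7 W}$)
$A{\left(j,q \right)} = 0$ ($A{\left(j,q \right)} = \left(\frac{54}{7 j} - 2\right) \left(- j + j\right) = \left(-2 + \frac{54}{7 j}\right) 0 = 0$)
$r = -1$
$a{\left(O,z \right)} = -1$
$a{\left(0,A{\left(6,6 \right)} \right)} \left(-9093\right) = \left(-1\right) \left(-9093\right) = 9093$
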